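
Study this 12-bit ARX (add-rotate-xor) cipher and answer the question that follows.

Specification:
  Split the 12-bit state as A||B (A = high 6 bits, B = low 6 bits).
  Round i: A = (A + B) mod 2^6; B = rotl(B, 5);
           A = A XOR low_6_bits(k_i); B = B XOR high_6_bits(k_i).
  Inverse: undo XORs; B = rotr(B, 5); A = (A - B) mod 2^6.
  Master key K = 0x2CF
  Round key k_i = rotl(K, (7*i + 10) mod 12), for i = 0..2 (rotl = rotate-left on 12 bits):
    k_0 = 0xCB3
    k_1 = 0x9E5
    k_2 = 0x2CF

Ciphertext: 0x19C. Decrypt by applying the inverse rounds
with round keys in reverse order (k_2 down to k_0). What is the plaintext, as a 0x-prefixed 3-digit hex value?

s_0 = ciphertext = 0x19C
s_1 = InvRound(s_0, k_2) = 0x6EE
s_2 = InvRound(s_1, k_1) = 0xB12
s_3 = InvRound(s_2, k_0) = 0x781

0x781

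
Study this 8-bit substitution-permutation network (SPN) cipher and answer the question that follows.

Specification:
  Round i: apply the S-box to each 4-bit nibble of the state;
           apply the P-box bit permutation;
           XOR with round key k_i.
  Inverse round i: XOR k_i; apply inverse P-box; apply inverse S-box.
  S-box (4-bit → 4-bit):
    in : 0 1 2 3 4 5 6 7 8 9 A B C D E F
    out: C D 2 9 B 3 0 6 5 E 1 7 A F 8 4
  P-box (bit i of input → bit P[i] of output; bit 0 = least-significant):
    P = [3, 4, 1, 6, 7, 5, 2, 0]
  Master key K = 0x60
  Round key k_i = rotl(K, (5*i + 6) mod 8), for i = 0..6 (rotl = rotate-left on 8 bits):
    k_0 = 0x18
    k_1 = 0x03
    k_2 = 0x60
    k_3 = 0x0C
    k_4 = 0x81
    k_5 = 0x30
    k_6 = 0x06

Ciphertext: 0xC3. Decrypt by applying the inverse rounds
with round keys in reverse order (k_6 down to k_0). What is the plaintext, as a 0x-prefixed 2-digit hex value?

0x48

s_0 = ciphertext = 0xC3
s_1 = InvRound(s_0, k_6) = 0x1E
s_2 = InvRound(s_1, k_5) = 0x78
s_3 = InvRound(s_2, k_4) = 0x44
s_4 = InvRound(s_3, k_3) = 0x63
s_5 = InvRound(s_4, k_2) = 0xEF
s_6 = InvRound(s_5, k_1) = 0xB3
s_7 = InvRound(s_6, k_0) = 0x48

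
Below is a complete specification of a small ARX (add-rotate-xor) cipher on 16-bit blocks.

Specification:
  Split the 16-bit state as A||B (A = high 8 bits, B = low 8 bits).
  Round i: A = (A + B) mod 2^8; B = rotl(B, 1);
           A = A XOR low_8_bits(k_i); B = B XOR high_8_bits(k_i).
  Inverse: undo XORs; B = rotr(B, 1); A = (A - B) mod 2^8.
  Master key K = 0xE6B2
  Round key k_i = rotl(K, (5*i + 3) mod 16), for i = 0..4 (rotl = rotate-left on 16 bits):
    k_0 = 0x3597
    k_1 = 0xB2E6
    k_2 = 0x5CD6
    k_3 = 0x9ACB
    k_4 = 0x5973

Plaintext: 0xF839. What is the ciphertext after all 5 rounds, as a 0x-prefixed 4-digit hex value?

0x23FC

s_0 = plaintext = 0xF839
s_1 = Round(s_0, k_0) = 0xA647
s_2 = Round(s_1, k_1) = 0x0B3C
s_3 = Round(s_2, k_2) = 0x9124
s_4 = Round(s_3, k_3) = 0x7ED2
s_5 = Round(s_4, k_4) = 0x23FC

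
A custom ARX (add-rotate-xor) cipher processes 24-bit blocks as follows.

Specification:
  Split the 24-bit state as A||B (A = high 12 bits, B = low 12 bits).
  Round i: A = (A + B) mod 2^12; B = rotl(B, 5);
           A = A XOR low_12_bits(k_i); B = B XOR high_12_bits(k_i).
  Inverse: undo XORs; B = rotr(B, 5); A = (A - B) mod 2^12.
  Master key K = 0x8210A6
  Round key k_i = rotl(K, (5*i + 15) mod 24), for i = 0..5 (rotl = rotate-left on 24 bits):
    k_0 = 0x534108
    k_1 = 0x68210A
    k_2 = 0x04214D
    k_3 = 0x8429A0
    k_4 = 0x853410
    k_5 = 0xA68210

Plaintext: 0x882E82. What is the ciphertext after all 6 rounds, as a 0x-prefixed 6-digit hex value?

s_0 = plaintext = 0x882E82
s_1 = Round(s_0, k_0) = 0x60C569
s_2 = Round(s_1, k_1) = 0xA7FBA8
s_3 = Round(s_2, k_2) = 0x76A555
s_4 = Round(s_3, k_3) = 0x51F2E8
s_5 = Round(s_4, k_4) = 0xC17556
s_6 = Round(s_5, k_5) = 0x37D0A2

0x37D0A2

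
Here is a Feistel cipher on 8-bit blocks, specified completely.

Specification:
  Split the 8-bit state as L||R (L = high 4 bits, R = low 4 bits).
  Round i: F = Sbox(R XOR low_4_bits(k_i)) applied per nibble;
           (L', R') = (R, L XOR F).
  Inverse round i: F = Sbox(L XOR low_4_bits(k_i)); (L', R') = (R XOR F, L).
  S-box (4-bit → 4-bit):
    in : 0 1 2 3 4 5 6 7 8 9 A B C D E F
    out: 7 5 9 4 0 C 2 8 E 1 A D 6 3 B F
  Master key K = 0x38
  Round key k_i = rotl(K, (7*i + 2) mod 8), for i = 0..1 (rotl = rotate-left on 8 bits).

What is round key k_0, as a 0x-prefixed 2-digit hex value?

K = 0x38
k_0 = rotl(K, (7*0+2) mod 8) = rotl(K, 2) = 0xE0

0xE0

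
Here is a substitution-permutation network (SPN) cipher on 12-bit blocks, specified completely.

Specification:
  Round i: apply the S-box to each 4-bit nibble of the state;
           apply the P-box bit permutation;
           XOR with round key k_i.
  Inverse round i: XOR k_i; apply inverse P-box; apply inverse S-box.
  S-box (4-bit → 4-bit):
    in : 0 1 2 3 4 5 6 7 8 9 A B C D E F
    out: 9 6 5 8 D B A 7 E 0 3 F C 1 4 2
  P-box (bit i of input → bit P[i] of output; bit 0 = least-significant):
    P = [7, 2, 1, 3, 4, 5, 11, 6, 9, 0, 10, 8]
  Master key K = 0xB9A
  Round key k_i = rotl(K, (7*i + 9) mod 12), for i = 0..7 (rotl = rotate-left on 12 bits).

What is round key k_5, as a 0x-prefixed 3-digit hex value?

0xAB9

K = 0xB9A
k_0 = rotl(K, (7*0+9) mod 12) = rotl(K, 9) = 0x573
k_1 = rotl(K, (7*1+9) mod 12) = rotl(K, 4) = 0x9AB
k_2 = rotl(K, (7*2+9) mod 12) = rotl(K, 11) = 0x5CD
k_3 = rotl(K, (7*3+9) mod 12) = rotl(K, 6) = 0x6AE
k_4 = rotl(K, (7*4+9) mod 12) = rotl(K, 1) = 0x735
k_5 = rotl(K, (7*5+9) mod 12) = rotl(K, 8) = 0xAB9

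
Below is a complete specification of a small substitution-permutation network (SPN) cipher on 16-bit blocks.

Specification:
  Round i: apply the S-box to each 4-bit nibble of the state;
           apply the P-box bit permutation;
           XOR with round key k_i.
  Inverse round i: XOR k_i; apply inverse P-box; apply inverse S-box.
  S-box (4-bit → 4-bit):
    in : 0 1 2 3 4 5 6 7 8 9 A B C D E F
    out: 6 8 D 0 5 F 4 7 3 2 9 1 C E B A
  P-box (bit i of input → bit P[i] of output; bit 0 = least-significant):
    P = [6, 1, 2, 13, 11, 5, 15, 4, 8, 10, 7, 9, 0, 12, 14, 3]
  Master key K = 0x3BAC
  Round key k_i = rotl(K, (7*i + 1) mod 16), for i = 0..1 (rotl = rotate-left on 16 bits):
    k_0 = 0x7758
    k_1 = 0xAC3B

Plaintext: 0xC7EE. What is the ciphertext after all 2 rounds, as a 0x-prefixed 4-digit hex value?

0x8767

s_0 = plaintext = 0xC7EE
s_1 = Round(s_0, k_0) = 0x1AA2
s_2 = Round(s_1, k_1) = 0x8767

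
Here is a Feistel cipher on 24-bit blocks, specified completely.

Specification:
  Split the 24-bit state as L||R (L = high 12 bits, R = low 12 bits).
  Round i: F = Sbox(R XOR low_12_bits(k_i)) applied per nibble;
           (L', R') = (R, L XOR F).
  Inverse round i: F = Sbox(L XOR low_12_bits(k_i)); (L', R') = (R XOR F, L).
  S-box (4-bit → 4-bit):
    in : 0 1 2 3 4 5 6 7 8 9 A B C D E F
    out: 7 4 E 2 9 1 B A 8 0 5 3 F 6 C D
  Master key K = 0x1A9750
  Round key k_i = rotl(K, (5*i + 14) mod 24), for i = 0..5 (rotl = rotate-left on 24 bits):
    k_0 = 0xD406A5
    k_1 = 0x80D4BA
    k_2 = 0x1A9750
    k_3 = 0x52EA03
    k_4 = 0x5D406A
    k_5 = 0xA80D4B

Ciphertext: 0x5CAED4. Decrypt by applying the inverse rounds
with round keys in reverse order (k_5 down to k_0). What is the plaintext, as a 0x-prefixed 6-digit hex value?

s_0 = ciphertext = 0x5CAED4
s_1 = InvRound(s_0, k_5) = 0x6505CA
s_2 = InvRound(s_1, k_4) = 0xEEF650
s_3 = InvRound(s_2, k_3) = 0xF9FEEF
s_4 = InvRound(s_3, k_2) = 0x612F9F
s_5 = InvRound(s_4, k_1) = 0x1C7612
s_6 = InvRound(s_5, k_0) = 0xCAC1C7

0xCAC1C7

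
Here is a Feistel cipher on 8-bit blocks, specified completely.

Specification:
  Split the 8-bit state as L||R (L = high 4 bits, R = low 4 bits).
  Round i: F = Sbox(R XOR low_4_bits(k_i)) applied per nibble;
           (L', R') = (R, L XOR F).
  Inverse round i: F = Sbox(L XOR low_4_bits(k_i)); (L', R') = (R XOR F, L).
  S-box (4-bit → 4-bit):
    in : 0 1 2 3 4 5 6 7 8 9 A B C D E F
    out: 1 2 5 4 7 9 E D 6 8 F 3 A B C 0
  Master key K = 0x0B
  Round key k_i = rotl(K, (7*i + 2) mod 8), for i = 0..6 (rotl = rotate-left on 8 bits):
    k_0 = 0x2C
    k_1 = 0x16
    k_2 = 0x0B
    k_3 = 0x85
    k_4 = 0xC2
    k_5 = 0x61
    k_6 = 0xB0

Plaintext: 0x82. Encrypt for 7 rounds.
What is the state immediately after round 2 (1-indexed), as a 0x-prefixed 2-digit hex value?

s_0 = plaintext = 0x82
s_1 = Round(s_0, k_0) = 0x24
s_2 = Round(s_1, k_1) = 0x47
s_3 = Round(s_2, k_2) = 0x7E
s_4 = Round(s_3, k_3) = 0xE4
s_5 = Round(s_4, k_4) = 0x40
s_6 = Round(s_5, k_5) = 0x06
s_7 = Round(s_6, k_6) = 0x6E

0x47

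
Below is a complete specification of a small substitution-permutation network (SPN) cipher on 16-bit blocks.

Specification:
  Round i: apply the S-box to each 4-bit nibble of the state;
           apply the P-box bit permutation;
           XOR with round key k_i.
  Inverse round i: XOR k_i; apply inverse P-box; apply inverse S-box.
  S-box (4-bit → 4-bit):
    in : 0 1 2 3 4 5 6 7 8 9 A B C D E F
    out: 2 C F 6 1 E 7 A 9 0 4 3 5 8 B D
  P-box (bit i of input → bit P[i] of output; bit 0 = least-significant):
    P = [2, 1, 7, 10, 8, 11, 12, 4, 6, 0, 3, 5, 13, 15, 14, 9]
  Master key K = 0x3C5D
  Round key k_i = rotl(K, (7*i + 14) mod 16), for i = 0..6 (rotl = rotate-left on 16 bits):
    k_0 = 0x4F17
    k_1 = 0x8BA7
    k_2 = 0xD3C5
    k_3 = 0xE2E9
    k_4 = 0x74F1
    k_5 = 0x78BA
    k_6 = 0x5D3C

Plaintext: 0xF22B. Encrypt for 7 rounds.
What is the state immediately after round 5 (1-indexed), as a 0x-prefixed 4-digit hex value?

0xD035

s_0 = plaintext = 0xF22B
s_1 = Round(s_0, k_0) = 0x3468
s_2 = Round(s_1, k_1) = 0x56E3
s_3 = Round(s_2, k_2) = 0x181E
s_4 = Round(s_3, k_3) = 0xB49F
s_5 = Round(s_4, k_4) = 0xD035
s_6 = Round(s_5, k_5) = 0x6639
s_7 = Round(s_6, k_6) = 0xA575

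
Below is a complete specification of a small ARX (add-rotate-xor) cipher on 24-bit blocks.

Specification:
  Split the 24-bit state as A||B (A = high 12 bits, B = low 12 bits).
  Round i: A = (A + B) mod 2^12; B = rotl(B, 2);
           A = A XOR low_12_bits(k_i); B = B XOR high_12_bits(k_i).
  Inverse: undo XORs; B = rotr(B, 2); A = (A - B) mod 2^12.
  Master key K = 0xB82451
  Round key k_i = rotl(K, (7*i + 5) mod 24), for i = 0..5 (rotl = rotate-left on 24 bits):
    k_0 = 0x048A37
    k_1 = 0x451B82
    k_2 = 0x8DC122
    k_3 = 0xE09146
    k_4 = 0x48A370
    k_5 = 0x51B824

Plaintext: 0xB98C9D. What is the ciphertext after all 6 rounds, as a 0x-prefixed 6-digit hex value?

s_0 = plaintext = 0xB98C9D
s_1 = Round(s_0, k_0) = 0x20223F
s_2 = Round(s_1, k_1) = 0xFC3CAD
s_3 = Round(s_2, k_2) = 0xD52A6B
s_4 = Round(s_3, k_3) = 0x6FB7A7
s_5 = Round(s_4, k_4) = 0xDD2A17
s_6 = Round(s_5, k_5) = 0xFCDD45

0xFCDD45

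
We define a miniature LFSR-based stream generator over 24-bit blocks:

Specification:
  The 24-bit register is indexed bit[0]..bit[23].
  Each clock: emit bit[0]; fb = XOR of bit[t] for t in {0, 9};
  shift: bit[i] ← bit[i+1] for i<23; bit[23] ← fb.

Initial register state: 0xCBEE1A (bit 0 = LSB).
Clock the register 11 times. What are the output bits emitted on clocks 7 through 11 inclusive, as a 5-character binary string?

00011

reg_0 = 0xCBEE1A
clock 1: out=0, reg = 0xE5F70D
clock 2: out=1, reg = 0x72FB86
clock 3: out=0, reg = 0xB97DC3
clock 4: out=1, reg = 0xDCBEE1
clock 5: out=1, reg = 0x6E5F70
clock 6: out=0, reg = 0xB72FB8
clock 7: out=0, reg = 0xDB97DC
clock 8: out=0, reg = 0xEDCBEE
clock 9: out=0, reg = 0xF6E5F7
clock 10: out=1, reg = 0xFB72FB
clock 11: out=1, reg = 0x7DB97D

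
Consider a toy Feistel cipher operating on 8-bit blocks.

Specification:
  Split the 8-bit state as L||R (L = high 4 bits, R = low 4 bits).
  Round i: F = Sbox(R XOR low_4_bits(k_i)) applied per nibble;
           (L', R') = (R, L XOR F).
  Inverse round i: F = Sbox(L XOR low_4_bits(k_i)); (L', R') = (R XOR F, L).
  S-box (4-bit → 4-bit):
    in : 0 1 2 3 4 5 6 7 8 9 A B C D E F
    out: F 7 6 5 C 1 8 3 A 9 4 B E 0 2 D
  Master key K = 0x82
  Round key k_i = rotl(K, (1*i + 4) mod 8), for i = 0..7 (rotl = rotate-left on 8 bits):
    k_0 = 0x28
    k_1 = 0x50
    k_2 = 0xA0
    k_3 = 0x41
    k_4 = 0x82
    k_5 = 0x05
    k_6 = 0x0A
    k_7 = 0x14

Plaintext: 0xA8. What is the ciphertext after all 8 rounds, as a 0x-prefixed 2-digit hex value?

0x69

s_0 = plaintext = 0xA8
s_1 = Round(s_0, k_0) = 0x85
s_2 = Round(s_1, k_1) = 0x59
s_3 = Round(s_2, k_2) = 0x9C
s_4 = Round(s_3, k_3) = 0xC9
s_5 = Round(s_4, k_4) = 0x97
s_6 = Round(s_5, k_5) = 0x7F
s_7 = Round(s_6, k_6) = 0xF6
s_8 = Round(s_7, k_7) = 0x69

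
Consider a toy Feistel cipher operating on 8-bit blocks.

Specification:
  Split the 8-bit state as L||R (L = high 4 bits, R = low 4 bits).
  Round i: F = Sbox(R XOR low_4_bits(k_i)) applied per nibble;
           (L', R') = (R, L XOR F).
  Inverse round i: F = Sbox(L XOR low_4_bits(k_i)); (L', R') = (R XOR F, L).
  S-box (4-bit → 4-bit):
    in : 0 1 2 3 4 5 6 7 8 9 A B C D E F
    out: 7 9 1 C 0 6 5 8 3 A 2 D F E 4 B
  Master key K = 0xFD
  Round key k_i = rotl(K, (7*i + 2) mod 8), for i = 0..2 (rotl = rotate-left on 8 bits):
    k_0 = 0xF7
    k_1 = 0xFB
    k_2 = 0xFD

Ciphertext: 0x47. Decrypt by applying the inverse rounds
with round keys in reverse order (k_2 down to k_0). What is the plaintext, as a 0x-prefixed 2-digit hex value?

s_0 = ciphertext = 0x47
s_1 = InvRound(s_0, k_2) = 0xD4
s_2 = InvRound(s_1, k_1) = 0x1D
s_3 = InvRound(s_2, k_0) = 0x81

0x81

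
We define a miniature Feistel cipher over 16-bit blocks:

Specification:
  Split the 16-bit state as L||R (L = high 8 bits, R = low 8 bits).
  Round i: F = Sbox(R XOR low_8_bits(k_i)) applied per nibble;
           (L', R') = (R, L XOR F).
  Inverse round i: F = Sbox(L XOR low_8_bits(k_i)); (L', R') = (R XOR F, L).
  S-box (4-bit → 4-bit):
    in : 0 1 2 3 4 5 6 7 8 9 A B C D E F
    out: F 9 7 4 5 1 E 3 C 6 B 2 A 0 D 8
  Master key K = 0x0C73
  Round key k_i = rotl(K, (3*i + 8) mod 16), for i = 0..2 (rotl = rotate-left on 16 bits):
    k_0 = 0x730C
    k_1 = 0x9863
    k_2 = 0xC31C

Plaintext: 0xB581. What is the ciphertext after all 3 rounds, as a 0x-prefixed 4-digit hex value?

0x1F81

s_0 = plaintext = 0xB581
s_1 = Round(s_0, k_0) = 0x8175
s_2 = Round(s_1, k_1) = 0x751F
s_3 = Round(s_2, k_2) = 0x1F81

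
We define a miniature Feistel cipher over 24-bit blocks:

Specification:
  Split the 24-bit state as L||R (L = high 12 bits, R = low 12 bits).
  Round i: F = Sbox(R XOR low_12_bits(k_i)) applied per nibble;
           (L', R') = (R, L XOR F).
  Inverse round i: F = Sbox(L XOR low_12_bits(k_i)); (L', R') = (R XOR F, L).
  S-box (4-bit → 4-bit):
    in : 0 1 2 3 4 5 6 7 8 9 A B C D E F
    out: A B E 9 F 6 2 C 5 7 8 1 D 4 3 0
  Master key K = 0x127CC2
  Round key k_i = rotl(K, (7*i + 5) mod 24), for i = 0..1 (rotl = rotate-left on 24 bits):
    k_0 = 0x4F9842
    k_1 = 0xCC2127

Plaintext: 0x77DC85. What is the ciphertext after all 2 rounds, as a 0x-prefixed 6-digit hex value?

0x8A1BD7

s_0 = plaintext = 0x77DC85
s_1 = Round(s_0, k_0) = 0xC858A1
s_2 = Round(s_1, k_1) = 0x8A1BD7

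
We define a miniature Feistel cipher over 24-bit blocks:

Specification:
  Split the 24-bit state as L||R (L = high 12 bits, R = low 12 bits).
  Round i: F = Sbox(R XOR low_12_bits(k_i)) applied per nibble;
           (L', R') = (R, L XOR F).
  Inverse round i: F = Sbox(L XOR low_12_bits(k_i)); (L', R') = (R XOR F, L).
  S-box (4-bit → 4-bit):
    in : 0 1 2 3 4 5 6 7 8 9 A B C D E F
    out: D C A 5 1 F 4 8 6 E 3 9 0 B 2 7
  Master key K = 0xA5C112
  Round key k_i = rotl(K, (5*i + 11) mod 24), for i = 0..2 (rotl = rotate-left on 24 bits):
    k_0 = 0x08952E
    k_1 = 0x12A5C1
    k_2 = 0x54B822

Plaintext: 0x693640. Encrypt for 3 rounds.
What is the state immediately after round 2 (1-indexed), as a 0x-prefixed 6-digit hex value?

s_0 = plaintext = 0x693640
s_1 = Round(s_0, k_0) = 0x6403D1
s_2 = Round(s_1, k_1) = 0x3D128D
s_3 = Round(s_2, k_2) = 0x28D0E6

0x3D128D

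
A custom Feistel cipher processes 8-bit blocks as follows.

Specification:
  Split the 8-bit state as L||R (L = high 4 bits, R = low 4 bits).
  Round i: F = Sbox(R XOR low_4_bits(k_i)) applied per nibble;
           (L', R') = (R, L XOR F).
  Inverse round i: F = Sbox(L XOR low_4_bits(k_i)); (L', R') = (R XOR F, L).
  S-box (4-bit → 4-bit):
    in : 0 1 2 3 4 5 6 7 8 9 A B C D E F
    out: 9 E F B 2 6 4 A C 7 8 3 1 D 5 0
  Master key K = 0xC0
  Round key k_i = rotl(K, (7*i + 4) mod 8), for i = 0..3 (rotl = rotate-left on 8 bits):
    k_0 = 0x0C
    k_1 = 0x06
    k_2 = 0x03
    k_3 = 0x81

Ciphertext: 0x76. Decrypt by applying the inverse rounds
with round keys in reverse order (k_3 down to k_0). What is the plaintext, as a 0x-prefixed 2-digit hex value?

s_0 = ciphertext = 0x76
s_1 = InvRound(s_0, k_3) = 0x27
s_2 = InvRound(s_1, k_2) = 0x92
s_3 = InvRound(s_2, k_1) = 0x29
s_4 = InvRound(s_3, k_0) = 0xC2

0xC2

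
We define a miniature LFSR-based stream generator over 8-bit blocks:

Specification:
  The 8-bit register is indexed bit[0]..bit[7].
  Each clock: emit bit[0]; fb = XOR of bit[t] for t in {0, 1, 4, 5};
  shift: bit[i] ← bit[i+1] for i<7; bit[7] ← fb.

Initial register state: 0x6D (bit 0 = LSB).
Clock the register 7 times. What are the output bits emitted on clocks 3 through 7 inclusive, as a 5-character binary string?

11011

reg_0 = 0x6D
clock 1: out=1, reg = 0x36
clock 2: out=0, reg = 0x9B
clock 3: out=1, reg = 0xCD
clock 4: out=1, reg = 0xE6
clock 5: out=0, reg = 0x73
clock 6: out=1, reg = 0x39
clock 7: out=1, reg = 0x9C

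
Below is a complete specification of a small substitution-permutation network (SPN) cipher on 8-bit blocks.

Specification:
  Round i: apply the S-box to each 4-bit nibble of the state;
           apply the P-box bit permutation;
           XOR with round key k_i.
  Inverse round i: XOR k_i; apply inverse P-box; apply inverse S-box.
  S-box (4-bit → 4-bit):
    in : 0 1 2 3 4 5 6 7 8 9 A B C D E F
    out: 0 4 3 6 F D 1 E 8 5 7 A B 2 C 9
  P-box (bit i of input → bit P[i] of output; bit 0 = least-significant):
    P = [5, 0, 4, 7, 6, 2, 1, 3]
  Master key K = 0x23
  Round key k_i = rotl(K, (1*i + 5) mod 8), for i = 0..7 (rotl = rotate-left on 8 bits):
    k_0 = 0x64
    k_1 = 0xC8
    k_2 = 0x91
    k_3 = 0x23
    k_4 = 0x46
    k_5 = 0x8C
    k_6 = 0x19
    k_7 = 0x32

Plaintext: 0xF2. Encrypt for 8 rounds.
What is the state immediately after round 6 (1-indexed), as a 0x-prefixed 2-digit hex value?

s_0 = plaintext = 0xF2
s_1 = Round(s_0, k_0) = 0x0D
s_2 = Round(s_1, k_1) = 0xC9
s_3 = Round(s_2, k_2) = 0xED
s_4 = Round(s_3, k_3) = 0x28
s_5 = Round(s_4, k_4) = 0x82
s_6 = Round(s_5, k_5) = 0xA5
s_7 = Round(s_6, k_6) = 0xEF
s_8 = Round(s_7, k_7) = 0x98

0xA5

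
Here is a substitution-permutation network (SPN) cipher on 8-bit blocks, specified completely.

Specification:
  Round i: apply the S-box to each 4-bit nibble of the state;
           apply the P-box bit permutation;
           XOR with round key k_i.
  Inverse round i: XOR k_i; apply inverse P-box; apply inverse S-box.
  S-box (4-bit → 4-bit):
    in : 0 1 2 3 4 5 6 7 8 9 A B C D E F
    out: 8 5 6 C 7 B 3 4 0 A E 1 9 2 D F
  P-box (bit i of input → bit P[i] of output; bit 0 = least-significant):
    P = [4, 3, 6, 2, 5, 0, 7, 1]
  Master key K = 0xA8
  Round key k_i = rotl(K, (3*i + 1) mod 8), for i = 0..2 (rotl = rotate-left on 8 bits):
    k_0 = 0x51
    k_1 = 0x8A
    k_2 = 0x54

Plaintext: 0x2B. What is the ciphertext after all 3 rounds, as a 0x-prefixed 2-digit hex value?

0xC3

s_0 = plaintext = 0x2B
s_1 = Round(s_0, k_0) = 0xC0
s_2 = Round(s_1, k_1) = 0xAC
s_3 = Round(s_2, k_2) = 0xC3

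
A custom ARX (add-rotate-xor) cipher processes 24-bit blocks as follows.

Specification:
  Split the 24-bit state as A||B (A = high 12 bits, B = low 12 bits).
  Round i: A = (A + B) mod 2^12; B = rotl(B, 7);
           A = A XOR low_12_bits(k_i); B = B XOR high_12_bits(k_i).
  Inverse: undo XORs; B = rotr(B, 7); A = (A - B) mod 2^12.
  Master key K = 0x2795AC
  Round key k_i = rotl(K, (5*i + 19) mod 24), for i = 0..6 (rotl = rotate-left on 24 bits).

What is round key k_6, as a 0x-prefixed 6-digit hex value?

0x4F2B58

K = 0x2795AC
k_0 = rotl(K, (5*0+19) mod 24) = rotl(K, 19) = 0x613CAD
k_1 = rotl(K, (5*1+19) mod 24) = rotl(K, 0) = 0x2795AC
k_2 = rotl(K, (5*2+19) mod 24) = rotl(K, 5) = 0xF2B584
k_3 = rotl(K, (5*3+19) mod 24) = rotl(K, 10) = 0x56B09E
k_4 = rotl(K, (5*4+19) mod 24) = rotl(K, 15) = 0xD613CA
k_5 = rotl(K, (5*5+19) mod 24) = rotl(K, 20) = 0xC2795A
k_6 = rotl(K, (5*6+19) mod 24) = rotl(K, 1) = 0x4F2B58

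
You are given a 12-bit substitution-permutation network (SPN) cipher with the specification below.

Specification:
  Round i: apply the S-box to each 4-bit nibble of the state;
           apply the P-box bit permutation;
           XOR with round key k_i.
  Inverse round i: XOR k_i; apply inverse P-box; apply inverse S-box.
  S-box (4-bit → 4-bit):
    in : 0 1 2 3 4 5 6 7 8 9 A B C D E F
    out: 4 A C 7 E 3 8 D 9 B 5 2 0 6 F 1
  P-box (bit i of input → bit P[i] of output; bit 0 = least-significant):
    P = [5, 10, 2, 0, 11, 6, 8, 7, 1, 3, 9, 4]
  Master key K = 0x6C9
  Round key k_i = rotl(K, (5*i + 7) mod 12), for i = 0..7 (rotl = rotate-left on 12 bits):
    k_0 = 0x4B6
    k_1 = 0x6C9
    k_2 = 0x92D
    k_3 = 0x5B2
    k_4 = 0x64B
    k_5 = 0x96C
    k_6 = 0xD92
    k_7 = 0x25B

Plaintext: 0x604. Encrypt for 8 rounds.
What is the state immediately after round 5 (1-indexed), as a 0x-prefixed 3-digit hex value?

s_0 = plaintext = 0x604
s_1 = Round(s_0, k_0) = 0x1A3
s_2 = Round(s_1, k_1) = 0xBF5
s_3 = Round(s_2, k_2) = 0x505
s_4 = Round(s_3, k_3) = 0x098
s_5 = Round(s_4, k_4) = 0xCAA
s_6 = Round(s_5, k_5) = 0x048
s_7 = Round(s_6, k_6) = 0xE73
s_8 = Round(s_7, k_7) = 0xDE5

0xCAA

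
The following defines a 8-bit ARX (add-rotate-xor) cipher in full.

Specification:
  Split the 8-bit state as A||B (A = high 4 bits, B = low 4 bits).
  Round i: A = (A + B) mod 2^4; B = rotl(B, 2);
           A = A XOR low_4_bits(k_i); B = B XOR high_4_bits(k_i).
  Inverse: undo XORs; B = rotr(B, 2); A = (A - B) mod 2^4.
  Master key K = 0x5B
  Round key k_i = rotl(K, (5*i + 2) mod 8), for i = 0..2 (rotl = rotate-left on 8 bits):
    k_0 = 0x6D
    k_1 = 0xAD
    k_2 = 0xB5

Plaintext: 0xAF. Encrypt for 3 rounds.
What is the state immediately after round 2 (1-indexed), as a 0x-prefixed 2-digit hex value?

0x0C

s_0 = plaintext = 0xAF
s_1 = Round(s_0, k_0) = 0x49
s_2 = Round(s_1, k_1) = 0x0C
s_3 = Round(s_2, k_2) = 0x98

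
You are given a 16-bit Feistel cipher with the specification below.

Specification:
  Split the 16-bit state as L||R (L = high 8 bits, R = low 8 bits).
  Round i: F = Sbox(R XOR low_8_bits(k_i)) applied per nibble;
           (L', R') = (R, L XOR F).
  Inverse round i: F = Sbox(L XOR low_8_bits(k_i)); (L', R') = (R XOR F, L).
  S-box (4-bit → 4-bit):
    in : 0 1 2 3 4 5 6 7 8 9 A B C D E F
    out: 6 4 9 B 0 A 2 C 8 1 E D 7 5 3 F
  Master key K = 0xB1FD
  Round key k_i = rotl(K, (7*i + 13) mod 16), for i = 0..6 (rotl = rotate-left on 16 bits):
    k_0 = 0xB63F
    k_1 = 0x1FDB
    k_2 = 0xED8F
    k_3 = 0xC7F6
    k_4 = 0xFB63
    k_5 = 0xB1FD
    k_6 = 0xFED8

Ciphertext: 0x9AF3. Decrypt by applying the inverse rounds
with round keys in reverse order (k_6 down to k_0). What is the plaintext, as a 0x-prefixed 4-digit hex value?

0x3C36

s_0 = ciphertext = 0x9AF3
s_1 = InvRound(s_0, k_6) = 0xFA9A
s_2 = InvRound(s_1, k_5) = 0xF6FA
s_3 = InvRound(s_2, k_4) = 0xE0F6
s_4 = InvRound(s_3, k_3) = 0xB4E0
s_5 = InvRound(s_4, k_2) = 0x5DB4
s_6 = InvRound(s_5, k_1) = 0x365D
s_7 = InvRound(s_6, k_0) = 0x3C36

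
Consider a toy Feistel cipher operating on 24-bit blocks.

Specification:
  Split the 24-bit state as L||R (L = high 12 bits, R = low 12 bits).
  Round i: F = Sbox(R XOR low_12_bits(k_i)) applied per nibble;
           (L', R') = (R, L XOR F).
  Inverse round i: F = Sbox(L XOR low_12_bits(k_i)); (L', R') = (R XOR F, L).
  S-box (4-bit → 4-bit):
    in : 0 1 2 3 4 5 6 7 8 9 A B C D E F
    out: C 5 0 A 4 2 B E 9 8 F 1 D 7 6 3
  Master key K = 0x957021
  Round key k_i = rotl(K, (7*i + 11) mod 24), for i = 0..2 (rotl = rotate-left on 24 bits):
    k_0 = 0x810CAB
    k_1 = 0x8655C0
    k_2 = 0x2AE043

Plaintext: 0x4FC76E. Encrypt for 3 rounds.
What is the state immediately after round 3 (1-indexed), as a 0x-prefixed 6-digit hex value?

s_0 = plaintext = 0x4FC76E
s_1 = Round(s_0, k_0) = 0x76E52E
s_2 = Round(s_1, k_1) = 0x52EB08
s_3 = Round(s_2, k_2) = 0xB0846F

0xB0846F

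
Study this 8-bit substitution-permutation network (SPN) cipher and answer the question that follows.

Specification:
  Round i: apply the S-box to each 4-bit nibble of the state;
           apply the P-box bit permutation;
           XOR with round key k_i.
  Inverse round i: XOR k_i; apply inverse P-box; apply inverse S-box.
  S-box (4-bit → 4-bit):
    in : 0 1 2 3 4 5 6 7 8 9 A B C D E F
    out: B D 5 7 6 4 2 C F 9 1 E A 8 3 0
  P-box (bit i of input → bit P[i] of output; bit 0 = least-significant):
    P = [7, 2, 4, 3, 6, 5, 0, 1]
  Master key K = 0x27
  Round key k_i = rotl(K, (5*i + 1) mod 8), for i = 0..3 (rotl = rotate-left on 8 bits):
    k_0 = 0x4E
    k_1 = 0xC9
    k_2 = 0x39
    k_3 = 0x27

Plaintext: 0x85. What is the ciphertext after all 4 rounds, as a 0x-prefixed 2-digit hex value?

0x37

s_0 = plaintext = 0x85
s_1 = Round(s_0, k_0) = 0x3D
s_2 = Round(s_1, k_1) = 0xA0
s_3 = Round(s_2, k_2) = 0xF5
s_4 = Round(s_3, k_3) = 0x37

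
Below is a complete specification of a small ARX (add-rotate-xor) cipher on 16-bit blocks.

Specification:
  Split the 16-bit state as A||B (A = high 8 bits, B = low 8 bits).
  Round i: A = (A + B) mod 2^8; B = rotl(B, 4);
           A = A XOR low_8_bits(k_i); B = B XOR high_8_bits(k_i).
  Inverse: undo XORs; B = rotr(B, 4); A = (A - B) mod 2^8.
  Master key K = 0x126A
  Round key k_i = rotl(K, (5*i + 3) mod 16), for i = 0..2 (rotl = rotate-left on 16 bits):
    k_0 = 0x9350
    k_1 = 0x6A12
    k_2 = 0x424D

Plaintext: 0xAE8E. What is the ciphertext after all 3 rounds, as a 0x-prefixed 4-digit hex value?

0x9F9F

s_0 = plaintext = 0xAE8E
s_1 = Round(s_0, k_0) = 0x6C7B
s_2 = Round(s_1, k_1) = 0xF5DD
s_3 = Round(s_2, k_2) = 0x9F9F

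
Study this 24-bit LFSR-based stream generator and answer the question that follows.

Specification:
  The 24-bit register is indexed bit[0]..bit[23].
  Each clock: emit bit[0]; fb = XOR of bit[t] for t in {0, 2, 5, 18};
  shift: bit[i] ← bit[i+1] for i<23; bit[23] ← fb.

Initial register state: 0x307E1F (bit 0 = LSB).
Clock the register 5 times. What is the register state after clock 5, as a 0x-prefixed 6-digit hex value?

0x2183F0

reg_0 = 0x307E1F
clock 1: out=1, reg = 0x183F0F
clock 2: out=1, reg = 0x0C1F87
clock 3: out=1, reg = 0x860FC3
clock 4: out=1, reg = 0x4307E1
clock 5: out=1, reg = 0x2183F0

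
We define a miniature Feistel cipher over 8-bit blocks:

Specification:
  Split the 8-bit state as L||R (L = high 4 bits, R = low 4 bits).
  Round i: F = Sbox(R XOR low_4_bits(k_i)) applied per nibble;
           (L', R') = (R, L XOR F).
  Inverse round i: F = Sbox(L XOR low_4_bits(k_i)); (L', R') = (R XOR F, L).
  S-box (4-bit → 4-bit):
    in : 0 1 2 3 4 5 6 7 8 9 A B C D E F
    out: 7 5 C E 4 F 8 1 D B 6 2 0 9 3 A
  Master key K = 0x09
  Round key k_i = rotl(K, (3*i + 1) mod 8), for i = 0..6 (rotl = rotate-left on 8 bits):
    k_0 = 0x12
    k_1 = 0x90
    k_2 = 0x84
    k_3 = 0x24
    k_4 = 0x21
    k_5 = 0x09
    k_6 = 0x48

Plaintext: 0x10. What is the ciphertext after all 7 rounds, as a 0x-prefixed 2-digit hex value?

0xFF

s_0 = plaintext = 0x10
s_1 = Round(s_0, k_0) = 0x0D
s_2 = Round(s_1, k_1) = 0xD9
s_3 = Round(s_2, k_2) = 0x94
s_4 = Round(s_3, k_3) = 0x4E
s_5 = Round(s_4, k_4) = 0xEE
s_6 = Round(s_5, k_5) = 0xEF
s_7 = Round(s_6, k_6) = 0xFF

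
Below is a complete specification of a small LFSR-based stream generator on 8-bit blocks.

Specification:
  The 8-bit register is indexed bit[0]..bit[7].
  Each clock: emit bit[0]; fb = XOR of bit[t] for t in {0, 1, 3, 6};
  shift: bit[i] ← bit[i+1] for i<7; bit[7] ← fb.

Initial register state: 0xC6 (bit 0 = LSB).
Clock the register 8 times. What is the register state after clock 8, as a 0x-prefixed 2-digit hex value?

0xE6

reg_0 = 0xC6
clock 1: out=0, reg = 0x63
clock 2: out=1, reg = 0xB1
clock 3: out=1, reg = 0xD8
clock 4: out=0, reg = 0x6C
clock 5: out=0, reg = 0x36
clock 6: out=0, reg = 0x9B
clock 7: out=1, reg = 0xCD
clock 8: out=1, reg = 0xE6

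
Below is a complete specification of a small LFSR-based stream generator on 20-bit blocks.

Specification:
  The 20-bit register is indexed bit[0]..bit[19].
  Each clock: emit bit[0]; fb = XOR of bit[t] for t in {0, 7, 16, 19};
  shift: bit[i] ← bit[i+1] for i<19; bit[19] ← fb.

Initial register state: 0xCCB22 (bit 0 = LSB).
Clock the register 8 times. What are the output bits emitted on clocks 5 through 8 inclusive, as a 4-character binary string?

reg_0 = 0xCCB22
clock 1: out=0, reg = 0xE6591
clock 2: out=1, reg = 0xF32C8
clock 3: out=0, reg = 0xF9964
clock 4: out=0, reg = 0x7CCB2
clock 5: out=0, reg = 0x3E659
clock 6: out=1, reg = 0x1F32C
clock 7: out=0, reg = 0x8F996
clock 8: out=0, reg = 0x47CCB

0100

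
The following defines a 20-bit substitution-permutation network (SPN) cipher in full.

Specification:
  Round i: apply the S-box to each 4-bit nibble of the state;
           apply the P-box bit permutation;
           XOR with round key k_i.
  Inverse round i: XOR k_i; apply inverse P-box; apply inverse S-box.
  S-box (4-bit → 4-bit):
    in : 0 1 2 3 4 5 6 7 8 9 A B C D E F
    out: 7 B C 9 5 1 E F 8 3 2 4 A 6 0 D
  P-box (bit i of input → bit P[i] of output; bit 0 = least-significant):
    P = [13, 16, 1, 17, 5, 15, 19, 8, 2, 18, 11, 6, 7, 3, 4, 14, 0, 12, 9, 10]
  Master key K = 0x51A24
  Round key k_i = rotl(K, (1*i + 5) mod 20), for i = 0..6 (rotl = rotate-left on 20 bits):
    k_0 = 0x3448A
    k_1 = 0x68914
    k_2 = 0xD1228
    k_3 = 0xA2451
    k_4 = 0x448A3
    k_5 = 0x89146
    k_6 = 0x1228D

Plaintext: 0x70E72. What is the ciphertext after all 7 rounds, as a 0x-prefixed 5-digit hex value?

0x0463B

s_0 = plaintext = 0x70E72
s_1 = Round(s_0, k_0) = 0x9D331
s_2 = Round(s_1, k_1) = 0x5B869
s_3 = Round(s_2, k_2) = 0x4B379
s_4 = Round(s_3, k_3) = 0x38724
s_5 = Round(s_4, k_4) = 0x825E4
s_6 = Round(s_5, k_5) = 0x8F550
s_7 = Round(s_6, k_6) = 0x0463B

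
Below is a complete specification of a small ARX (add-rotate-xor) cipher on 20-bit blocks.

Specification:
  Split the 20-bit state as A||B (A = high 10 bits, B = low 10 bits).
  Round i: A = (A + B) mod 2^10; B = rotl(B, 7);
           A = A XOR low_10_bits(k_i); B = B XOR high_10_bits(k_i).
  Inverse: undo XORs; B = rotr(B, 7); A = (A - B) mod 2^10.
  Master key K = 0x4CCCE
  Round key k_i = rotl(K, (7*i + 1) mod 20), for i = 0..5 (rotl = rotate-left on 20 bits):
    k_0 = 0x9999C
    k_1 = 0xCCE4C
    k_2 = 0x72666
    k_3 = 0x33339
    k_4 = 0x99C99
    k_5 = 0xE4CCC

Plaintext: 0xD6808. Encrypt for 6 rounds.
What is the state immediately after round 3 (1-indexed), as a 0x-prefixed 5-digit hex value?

s_0 = plaintext = 0xD6808
s_1 = Round(s_0, k_0) = 0xBFA67
s_2 = Round(s_1, k_1) = 0xCA4FF
s_3 = Round(s_2, k_2) = 0x93A56
s_4 = Round(s_3, k_3) = 0xE7786
s_5 = Round(s_4, k_4) = 0xEE917
s_6 = Round(s_5, k_5) = 0x07431

0x93A56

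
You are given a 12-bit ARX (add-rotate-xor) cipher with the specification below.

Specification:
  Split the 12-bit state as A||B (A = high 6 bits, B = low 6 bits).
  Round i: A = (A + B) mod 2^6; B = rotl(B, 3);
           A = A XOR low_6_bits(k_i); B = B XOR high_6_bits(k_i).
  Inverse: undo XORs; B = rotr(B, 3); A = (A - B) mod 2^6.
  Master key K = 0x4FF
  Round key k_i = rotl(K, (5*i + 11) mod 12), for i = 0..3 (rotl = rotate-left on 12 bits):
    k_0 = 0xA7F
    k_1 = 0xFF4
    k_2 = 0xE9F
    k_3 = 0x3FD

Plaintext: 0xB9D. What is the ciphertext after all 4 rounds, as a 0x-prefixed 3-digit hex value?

0x237

s_0 = plaintext = 0xB9D
s_1 = Round(s_0, k_0) = 0xD02
s_2 = Round(s_1, k_1) = 0x0AF
s_3 = Round(s_2, k_2) = 0xB87
s_4 = Round(s_3, k_3) = 0x237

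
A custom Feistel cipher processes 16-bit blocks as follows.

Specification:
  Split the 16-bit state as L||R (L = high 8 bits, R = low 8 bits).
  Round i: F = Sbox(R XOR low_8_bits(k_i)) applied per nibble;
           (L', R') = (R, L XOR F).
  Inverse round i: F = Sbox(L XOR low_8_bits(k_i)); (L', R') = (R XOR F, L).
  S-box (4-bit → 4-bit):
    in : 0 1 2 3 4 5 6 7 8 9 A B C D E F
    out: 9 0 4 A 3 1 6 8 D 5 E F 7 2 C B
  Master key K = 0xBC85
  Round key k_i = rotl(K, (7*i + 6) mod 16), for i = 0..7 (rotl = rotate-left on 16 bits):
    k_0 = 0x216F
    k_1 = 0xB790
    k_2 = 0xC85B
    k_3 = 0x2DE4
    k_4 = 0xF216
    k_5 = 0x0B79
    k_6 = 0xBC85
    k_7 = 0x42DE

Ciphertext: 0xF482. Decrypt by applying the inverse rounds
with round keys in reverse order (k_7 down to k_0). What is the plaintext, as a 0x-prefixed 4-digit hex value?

0xDF80

s_0 = ciphertext = 0xF482
s_1 = InvRound(s_0, k_7) = 0xCCF4
s_2 = InvRound(s_1, k_6) = 0xC1CC
s_3 = InvRound(s_2, k_5) = 0x31C1
s_4 = InvRound(s_3, k_4) = 0x8931
s_5 = InvRound(s_4, k_3) = 0x5389
s_6 = InvRound(s_5, k_2) = 0x1453
s_7 = InvRound(s_6, k_1) = 0x8014
s_8 = InvRound(s_7, k_0) = 0xDF80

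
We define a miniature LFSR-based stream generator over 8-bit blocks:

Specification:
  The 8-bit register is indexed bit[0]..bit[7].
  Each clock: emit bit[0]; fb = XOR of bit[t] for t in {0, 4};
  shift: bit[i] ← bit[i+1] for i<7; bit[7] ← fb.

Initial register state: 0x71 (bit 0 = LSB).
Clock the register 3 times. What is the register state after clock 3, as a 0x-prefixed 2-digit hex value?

0xCE

reg_0 = 0x71
clock 1: out=1, reg = 0x38
clock 2: out=0, reg = 0x9C
clock 3: out=0, reg = 0xCE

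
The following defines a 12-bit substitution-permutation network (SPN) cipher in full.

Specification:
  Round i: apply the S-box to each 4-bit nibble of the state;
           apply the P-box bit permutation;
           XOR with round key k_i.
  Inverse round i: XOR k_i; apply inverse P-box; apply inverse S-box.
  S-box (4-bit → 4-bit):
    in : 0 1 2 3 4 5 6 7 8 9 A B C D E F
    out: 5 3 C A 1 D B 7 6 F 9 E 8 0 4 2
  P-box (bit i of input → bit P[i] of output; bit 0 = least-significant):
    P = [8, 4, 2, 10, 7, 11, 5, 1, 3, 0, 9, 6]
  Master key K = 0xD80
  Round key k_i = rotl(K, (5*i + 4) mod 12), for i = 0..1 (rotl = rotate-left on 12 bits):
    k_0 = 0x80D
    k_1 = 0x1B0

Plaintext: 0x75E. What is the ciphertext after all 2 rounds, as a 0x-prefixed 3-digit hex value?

0x57E

s_0 = plaintext = 0x75E
s_1 = Round(s_0, k_0) = 0xAA2
s_2 = Round(s_1, k_1) = 0x57E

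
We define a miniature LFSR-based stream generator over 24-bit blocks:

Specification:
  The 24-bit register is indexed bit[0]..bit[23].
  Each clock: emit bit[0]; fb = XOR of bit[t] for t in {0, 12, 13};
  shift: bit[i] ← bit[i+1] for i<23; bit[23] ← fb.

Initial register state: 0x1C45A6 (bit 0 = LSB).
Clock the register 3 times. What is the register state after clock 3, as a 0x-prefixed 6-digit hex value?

reg_0 = 0x1C45A6
clock 1: out=0, reg = 0x0E22D3
clock 2: out=1, reg = 0x071169
clock 3: out=1, reg = 0x0388B4

0x0388B4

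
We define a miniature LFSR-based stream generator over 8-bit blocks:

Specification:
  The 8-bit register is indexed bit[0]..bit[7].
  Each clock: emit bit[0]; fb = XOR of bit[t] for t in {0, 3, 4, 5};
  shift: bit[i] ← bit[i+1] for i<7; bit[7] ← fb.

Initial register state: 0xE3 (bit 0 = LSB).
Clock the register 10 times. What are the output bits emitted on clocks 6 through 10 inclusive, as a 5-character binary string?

reg_0 = 0xE3
clock 1: out=1, reg = 0x71
clock 2: out=1, reg = 0xB8
clock 3: out=0, reg = 0xDC
clock 4: out=0, reg = 0x6E
clock 5: out=0, reg = 0x37
clock 6: out=1, reg = 0x9B
clock 7: out=1, reg = 0xCD
clock 8: out=1, reg = 0x66
clock 9: out=0, reg = 0xB3
clock 10: out=1, reg = 0xD9

11101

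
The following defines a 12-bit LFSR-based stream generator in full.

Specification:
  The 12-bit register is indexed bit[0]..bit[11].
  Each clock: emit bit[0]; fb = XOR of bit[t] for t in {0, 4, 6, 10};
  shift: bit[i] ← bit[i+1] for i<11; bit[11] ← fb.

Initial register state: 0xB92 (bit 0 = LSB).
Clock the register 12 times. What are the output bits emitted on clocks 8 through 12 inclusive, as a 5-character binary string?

reg_0 = 0xB92
clock 1: out=0, reg = 0xDC9
clock 2: out=1, reg = 0xEE4
clock 3: out=0, reg = 0x772
clock 4: out=0, reg = 0xBB9
clock 5: out=1, reg = 0x5DC
clock 6: out=0, reg = 0xAEE
clock 7: out=0, reg = 0xD77
clock 8: out=1, reg = 0x6BB
clock 9: out=1, reg = 0xB5D
clock 10: out=1, reg = 0xDAE
clock 11: out=0, reg = 0xED7
clock 12: out=1, reg = 0x76B

11101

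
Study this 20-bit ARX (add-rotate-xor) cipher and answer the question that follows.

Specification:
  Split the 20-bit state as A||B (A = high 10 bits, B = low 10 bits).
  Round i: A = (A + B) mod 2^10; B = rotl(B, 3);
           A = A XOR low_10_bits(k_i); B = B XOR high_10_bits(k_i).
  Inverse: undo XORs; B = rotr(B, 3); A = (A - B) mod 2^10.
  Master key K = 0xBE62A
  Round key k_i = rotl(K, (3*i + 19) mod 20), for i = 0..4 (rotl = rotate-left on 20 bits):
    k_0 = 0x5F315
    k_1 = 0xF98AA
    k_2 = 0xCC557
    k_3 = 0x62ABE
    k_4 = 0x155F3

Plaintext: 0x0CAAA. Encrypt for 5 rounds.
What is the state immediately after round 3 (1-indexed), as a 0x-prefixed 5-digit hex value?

0x54644

s_0 = plaintext = 0x0CAAA
s_1 = Round(s_0, k_0) = 0x72429
s_2 = Round(s_1, k_1) = 0x562AE
s_3 = Round(s_2, k_2) = 0x54644
s_4 = Round(s_3, k_3) = 0x4AFAE
s_5 = Round(s_4, k_4) = 0x4A922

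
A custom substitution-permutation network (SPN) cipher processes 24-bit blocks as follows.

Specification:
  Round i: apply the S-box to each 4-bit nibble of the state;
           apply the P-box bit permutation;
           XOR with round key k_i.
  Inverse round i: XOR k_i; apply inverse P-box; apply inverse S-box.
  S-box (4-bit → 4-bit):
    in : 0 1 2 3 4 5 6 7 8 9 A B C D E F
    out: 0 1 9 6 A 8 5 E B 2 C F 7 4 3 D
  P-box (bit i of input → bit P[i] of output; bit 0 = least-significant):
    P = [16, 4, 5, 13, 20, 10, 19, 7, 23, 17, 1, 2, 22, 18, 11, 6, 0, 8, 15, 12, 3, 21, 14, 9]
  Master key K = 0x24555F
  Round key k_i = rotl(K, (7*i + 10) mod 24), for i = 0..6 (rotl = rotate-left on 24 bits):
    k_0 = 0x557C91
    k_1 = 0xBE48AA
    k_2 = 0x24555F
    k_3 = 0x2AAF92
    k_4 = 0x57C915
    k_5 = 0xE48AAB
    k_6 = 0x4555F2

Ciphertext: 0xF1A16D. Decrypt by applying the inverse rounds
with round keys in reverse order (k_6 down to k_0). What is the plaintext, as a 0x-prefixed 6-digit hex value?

0x79262E

s_0 = ciphertext = 0xF1A16D
s_1 = InvRound(s_0, k_6) = 0xCF9F84
s_2 = InvRound(s_1, k_5) = 0xE80736
s_3 = InvRound(s_2, k_4) = 0x763CC6
s_4 = InvRound(s_3, k_3) = 0x578569
s_5 = InvRound(s_4, k_2) = 0x3A171C
s_6 = InvRound(s_5, k_1) = 0xA43F43
s_7 = InvRound(s_6, k_0) = 0x79262E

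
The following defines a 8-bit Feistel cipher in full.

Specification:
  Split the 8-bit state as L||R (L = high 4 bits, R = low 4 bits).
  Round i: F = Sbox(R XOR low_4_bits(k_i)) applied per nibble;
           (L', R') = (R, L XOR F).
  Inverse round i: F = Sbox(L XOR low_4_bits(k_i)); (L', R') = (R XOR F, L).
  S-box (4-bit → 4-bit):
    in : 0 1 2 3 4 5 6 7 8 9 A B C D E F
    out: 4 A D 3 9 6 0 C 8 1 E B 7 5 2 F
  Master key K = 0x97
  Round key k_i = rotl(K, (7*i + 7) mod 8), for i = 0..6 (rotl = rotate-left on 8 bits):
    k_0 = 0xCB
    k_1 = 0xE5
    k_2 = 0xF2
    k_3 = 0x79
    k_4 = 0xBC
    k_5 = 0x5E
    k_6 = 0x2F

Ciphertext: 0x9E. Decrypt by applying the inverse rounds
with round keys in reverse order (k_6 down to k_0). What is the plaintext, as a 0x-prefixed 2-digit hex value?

0xD7

s_0 = ciphertext = 0x9E
s_1 = InvRound(s_0, k_6) = 0xE9
s_2 = InvRound(s_1, k_5) = 0xDE
s_3 = InvRound(s_2, k_4) = 0x4D
s_4 = InvRound(s_3, k_3) = 0x84
s_5 = InvRound(s_4, k_2) = 0xA8
s_6 = InvRound(s_5, k_1) = 0x7A
s_7 = InvRound(s_6, k_0) = 0xD7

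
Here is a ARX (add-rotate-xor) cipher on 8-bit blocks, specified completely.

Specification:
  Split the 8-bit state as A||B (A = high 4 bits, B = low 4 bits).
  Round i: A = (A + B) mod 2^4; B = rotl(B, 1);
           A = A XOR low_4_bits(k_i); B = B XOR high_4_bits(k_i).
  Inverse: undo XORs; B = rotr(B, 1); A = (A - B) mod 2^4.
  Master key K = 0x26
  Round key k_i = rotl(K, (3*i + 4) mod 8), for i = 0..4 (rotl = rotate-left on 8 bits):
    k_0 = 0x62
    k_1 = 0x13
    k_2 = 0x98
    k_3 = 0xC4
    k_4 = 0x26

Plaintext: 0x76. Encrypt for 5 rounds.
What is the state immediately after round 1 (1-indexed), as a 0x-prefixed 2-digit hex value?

0xFA

s_0 = plaintext = 0x76
s_1 = Round(s_0, k_0) = 0xFA
s_2 = Round(s_1, k_1) = 0xA4
s_3 = Round(s_2, k_2) = 0x61
s_4 = Round(s_3, k_3) = 0x3E
s_5 = Round(s_4, k_4) = 0x7F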